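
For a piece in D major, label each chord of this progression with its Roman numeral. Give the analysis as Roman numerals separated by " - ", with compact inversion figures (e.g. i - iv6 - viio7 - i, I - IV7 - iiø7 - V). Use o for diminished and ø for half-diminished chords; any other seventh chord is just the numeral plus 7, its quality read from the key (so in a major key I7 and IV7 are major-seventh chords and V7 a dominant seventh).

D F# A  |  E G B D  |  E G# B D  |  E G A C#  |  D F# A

I - ii7 - V7/V - V43 - I

D-F#-A: major triad on D = scale degree 1 → I.
E-G-B-D has root E, degree 2 in D major, so ii7.
E-G#-B-D: a dominant seventh chord on E, the applied dominant of V → V7/V.
E-G-A-C# has root A, degree 5 in D major, so V43.
D-F#-A: major triad on D = scale degree 1 → I.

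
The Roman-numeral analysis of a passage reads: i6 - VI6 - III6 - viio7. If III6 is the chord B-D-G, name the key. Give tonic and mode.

E minor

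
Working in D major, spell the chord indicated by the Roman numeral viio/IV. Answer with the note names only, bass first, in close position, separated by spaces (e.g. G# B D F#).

F# A C

The slash marks an applied leading-tone chord: viio of IV. In D major, IV is G, so the leading tone to it is F#, a half step below.
Building a diminished triad on F# gives F#-A-C.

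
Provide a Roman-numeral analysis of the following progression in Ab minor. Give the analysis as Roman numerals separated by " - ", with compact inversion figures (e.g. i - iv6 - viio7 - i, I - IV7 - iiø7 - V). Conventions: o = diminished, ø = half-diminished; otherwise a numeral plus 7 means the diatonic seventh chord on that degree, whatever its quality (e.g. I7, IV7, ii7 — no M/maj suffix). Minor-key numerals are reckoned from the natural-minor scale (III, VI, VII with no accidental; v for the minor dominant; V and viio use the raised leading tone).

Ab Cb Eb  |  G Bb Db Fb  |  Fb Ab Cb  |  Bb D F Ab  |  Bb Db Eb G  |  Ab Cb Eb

i - viio7 - VI - V7/V - V43 - i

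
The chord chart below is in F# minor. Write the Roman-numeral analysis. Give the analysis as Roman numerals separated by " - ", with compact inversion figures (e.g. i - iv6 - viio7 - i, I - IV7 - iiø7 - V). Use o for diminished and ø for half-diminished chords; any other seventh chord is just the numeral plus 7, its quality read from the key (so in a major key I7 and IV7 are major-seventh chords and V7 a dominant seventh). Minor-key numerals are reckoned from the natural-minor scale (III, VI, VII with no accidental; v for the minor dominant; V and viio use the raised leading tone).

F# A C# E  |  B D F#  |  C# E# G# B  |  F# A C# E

F#-A-C#-E: root F# is the tonic; minor seventh chord there is i7.
B-D-F#: minor triad on B = scale degree 4 → iv.
C#-E#-G#-B has root C#, degree 5 in F# minor, so V7.
F#-A-C#-E: minor seventh chord on F# = scale degree 1 → i7.

i7 - iv - V7 - i7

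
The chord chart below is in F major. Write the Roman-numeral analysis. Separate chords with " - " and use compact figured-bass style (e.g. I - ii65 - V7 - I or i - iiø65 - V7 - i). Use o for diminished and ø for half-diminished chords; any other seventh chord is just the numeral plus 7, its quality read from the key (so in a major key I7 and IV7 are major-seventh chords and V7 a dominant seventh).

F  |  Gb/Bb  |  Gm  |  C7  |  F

I - bII6 - ii - V7 - I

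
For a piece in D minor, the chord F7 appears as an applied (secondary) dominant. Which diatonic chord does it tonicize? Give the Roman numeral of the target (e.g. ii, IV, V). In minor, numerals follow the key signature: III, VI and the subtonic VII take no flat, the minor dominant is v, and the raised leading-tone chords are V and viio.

The chord is a dominant seventh chord on F.
A dominant resolves down a perfect fifth: F → Bb. In D minor, Bb is scale degree 6, i.e. VI.

VI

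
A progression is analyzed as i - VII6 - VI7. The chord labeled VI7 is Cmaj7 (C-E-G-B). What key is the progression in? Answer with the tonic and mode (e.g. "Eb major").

VI7 is given as C-E-G-B — a major seventh chord with root C.
VI7 on C implies C is the submediant; that puts the tonic at E, and the uppercase numeral fits minor mode.

E minor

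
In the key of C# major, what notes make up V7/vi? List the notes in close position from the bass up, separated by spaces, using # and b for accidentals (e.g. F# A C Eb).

E# G## B# D#

The slash means an applied dominant: we want the dominant of vi. In C# major, vi is A# minor, and its dominant is built on E#.
Building a dominant seventh chord on E# gives E#-G##-B#-D#.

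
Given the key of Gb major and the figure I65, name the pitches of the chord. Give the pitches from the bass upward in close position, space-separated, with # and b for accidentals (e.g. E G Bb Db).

Bb Db F Gb

In Gb major, the first degree is Gb, and the diatonic chord built there is a major seventh chord.
That chord is spelled Gb-Bb-Db-F.
With the 65 figure the chord is in first inversion; from the bass Bb upward in close position it reads Bb-Db-F-Gb.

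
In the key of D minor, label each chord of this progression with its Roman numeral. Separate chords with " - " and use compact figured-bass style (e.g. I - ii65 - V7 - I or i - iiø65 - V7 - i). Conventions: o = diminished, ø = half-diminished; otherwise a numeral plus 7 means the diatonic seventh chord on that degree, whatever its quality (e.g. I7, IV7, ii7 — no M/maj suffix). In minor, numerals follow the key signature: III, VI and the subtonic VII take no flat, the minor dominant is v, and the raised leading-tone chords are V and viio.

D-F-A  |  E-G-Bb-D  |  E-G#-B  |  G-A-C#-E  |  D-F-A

D-F-A has root D, degree 1 in D minor, so i.
E-G-Bb-D: root E is the supertonic; half-diminished seventh chord there is iiø7.
E-G#-B: a major triad on E, the applied dominant of V → V/V.
G-A-C#-E: dominant seventh chord on A = scale degree 5 → V42.
D-F-A: minor triad on D = scale degree 1 → i.

i - iiø7 - V/V - V42 - i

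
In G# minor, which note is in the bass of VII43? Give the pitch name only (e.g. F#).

C#

VII in G# minor has root F#; the chord is F#-A#-C#-E.
The figure 43 means second inversion — the fifth is in the bass.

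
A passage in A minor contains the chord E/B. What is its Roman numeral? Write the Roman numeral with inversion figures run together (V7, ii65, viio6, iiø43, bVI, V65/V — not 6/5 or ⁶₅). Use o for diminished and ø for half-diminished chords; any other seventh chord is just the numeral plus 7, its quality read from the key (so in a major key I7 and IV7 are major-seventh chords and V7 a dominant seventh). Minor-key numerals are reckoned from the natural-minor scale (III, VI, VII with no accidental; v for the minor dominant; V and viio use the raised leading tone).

The pitches E-G#-B form a major triad rooted on E.
E is scale degree 5 in A minor, and a major triad on that degree is written V.
With B in the bass the chord is in second inversion, so the figured bass is 64.

V64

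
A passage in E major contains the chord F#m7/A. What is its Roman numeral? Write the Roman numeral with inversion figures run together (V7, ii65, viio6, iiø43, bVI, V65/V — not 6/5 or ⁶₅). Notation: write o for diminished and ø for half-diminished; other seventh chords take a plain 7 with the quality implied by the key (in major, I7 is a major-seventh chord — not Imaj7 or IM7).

Stacked in thirds the chord is F#-A-C#-E: a minor seventh chord on F#.
In E major, F# is the supertonic; the diatonic minor seventh chord there is ii7.
With A in the bass the chord is in first inversion, so the figured bass is 65.

ii65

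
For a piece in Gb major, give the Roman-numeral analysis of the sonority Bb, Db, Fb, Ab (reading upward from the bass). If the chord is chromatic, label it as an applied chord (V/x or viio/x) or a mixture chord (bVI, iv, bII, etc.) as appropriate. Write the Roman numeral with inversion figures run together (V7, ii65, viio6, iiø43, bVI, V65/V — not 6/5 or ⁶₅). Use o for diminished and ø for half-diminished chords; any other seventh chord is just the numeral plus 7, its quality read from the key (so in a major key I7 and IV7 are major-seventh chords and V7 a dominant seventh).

The pitches Bb-Db-Fb-Ab form a half-diminished seventh chord rooted on Bb.
Bb sits a half step below Cb (IV in Gb major); a diminished chord there is the applied leading-tone chord of IV.

viiø7/IV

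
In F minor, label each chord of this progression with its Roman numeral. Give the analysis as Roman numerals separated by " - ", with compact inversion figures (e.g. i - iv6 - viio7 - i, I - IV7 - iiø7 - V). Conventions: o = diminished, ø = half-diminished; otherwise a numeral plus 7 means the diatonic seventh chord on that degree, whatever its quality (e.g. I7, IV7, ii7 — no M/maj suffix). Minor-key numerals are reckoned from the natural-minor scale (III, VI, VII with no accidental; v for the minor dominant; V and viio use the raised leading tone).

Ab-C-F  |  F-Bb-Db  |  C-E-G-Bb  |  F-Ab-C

i6 - iv64 - V7 - i

Ab-C-F: root F is the tonic; minor triad there is i6.
F-Bb-Db: root Bb is the subdominant; minor triad there is iv64.
C-E-G-Bb: dominant seventh chord on C = scale degree 5 → V7.
F-Ab-C: root F is the tonic; minor triad there is i.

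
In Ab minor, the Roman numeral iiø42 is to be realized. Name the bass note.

Ab

iiø in Ab minor has root Bb; the chord is Bb-Db-Fb-Ab.
The figure 42 means third inversion — the seventh is in the bass.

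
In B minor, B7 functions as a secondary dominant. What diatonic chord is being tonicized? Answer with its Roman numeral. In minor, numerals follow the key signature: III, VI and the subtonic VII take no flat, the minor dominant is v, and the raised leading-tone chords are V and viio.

iv

The chord is a dominant seventh chord on B.
A dominant resolves down a perfect fifth: B → E. In B minor, E is scale degree 4, i.e. iv.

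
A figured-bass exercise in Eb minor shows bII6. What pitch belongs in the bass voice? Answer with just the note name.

bII in Eb minor has root Fb; the chord is Fb-Ab-Cb.
The figure 6 means first inversion — the third is in the bass.

Ab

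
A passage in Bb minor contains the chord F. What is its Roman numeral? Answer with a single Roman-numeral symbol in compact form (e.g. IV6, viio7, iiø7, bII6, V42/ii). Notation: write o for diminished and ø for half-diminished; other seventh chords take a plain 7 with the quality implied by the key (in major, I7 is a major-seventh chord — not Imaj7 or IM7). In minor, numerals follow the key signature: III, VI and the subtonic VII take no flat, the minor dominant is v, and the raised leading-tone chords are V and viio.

Stacked in thirds the chord is F-A-C: a major triad on F.
F is scale degree 5 in Bb minor, and a major triad on that degree is written V.

V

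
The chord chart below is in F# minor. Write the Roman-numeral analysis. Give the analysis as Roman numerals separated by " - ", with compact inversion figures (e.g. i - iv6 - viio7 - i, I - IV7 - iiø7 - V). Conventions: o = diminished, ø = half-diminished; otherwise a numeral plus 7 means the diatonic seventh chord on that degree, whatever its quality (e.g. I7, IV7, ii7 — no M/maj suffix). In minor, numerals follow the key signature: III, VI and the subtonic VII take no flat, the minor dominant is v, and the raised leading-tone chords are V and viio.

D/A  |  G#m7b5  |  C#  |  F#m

VI64 - iiø7 - V - i

D/A: root D is the submediant; major triad there is VI64.
G#m7b5: root G# is the supertonic; half-diminished seventh chord there is iiø7.
C# has root C#, degree 5 in F# minor, so V.
F#m has root F#, degree 1 in F# minor, so i.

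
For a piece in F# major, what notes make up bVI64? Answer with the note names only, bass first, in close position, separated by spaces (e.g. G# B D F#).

A D F#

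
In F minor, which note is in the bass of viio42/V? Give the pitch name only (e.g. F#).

Ab

The applied chord viio42/V is rooted on B: B-D-F-Ab.
The figure 42 means third inversion — the seventh is in the bass.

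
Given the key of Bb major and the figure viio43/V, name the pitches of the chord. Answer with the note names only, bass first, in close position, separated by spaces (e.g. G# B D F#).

viio43/V is a secondary leading-tone chord. The target V is F in Bb major; the applied chord is rooted a semitone below, on E.
Building a fully diminished seventh chord on E gives E-G-Bb-Db.
With the 43 figure the chord is in second inversion; from the bass Bb upward in close position it reads Bb-Db-E-G.

Bb Db E G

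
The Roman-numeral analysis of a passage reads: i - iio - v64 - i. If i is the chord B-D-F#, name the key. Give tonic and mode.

The anchor chord is a minor triad on B, labeled i.
If B is scale degree 1 and the mode makes that degree carry a minor triad, the tonic is B and the mode is minor.

B minor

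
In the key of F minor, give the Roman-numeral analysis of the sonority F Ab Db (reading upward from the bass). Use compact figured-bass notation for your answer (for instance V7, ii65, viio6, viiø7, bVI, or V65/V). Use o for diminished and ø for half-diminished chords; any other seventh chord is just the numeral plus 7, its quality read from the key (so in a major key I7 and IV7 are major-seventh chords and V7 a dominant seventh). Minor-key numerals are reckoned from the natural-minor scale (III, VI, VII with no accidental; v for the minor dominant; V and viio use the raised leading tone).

The pitches Db-F-Ab form a major triad rooted on Db.
Db is scale degree 6 in F minor, and a major triad on that degree is written VI.
With F in the bass the chord is in first inversion, so the figured bass is 6.

VI6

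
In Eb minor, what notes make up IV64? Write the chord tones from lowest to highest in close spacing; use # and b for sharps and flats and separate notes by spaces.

Eb Ab C

Scale degree 4 in Eb minor is Ab; here the chord built on it is altered to a major triad. IV64 is the major subdominant, borrowed from the parallel major.
So the chord is Ab-C-Eb, a major triad.
The figured bass 64 indicates second inversion, placing the fifth (Eb) in the bass: Eb-Ab-C.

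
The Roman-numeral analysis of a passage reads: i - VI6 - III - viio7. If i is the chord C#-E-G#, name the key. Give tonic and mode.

The anchor chord is a minor triad on C#, labeled i.
If C# is scale degree 1 and the mode makes that degree carry a minor triad, the tonic is C# and the mode is minor.

C# minor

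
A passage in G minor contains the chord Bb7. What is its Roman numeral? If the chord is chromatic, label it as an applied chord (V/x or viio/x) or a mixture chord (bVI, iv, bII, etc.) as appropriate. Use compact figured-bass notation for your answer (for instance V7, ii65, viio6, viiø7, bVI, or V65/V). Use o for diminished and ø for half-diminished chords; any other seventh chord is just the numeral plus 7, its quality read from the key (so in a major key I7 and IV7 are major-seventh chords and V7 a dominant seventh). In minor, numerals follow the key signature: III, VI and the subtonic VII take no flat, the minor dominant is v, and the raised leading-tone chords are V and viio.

Stacked in thirds the chord is Bb-D-F-Ab: a dominant seventh chord on Bb.
Bb is not a diatonic chord root with this quality in G minor, but it lies a perfect fifth above Eb (VI), so the chord functions as an applied dominant of VI.

V7/VI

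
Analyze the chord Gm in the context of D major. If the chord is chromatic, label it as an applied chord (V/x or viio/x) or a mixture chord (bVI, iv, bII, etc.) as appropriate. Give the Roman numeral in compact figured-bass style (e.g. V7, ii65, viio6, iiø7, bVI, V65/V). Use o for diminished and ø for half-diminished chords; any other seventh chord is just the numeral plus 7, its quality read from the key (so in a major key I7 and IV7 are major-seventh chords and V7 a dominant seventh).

iv

Stacked in thirds the chord is G-Bb-D: a minor triad on G.
G is the fourth degree of D major. This is the minor subdominant, borrowed from the parallel minor.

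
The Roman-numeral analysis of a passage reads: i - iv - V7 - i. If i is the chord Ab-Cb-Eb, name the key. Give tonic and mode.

i is given as Ab-Cb-Eb — a minor triad with root Ab.
If Ab is scale degree 1 and the mode makes that degree carry a minor triad, the tonic is Ab and the mode is minor.

Ab minor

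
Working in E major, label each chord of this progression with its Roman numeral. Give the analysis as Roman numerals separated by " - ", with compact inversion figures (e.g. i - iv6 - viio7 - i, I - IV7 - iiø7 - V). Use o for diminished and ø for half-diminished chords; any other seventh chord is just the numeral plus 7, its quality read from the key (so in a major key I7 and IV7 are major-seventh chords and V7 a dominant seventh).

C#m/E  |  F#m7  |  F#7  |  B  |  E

C#m/E: root C# is the submediant; minor triad there is vi6.
F#m7 has root F#, degree 2 in E major, so ii7.
F#7: a dominant seventh chord on F#, the applied dominant of V → V7/V.
B has root B, degree 5 in E major, so V.
E: root E is the tonic; major triad there is I.

vi6 - ii7 - V7/V - V - I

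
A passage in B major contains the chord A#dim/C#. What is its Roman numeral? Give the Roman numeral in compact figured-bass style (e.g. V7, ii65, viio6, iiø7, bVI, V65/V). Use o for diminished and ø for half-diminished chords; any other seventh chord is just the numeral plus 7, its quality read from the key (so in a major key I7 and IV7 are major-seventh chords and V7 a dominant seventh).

viio6

Stacked in thirds the chord is A#-C#-E: a diminished triad on A#.
In B major, A# is the leading tone; the diatonic diminished triad there is viio.
With C# in the bass the chord is in first inversion, so the figured bass is 6.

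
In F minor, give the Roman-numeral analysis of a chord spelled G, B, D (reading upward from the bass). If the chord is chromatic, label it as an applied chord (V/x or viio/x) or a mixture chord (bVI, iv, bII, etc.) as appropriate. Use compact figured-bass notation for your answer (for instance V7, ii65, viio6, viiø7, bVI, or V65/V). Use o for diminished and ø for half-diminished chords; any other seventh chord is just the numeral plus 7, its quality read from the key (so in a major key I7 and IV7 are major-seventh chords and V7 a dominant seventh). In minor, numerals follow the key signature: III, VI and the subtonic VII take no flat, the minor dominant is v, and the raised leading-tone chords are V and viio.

The pitches G-B-D form a major triad rooted on G.
G is not a diatonic chord root with this quality in F minor, but it lies a perfect fifth above C (V), so the chord functions as an applied dominant of V.

V/V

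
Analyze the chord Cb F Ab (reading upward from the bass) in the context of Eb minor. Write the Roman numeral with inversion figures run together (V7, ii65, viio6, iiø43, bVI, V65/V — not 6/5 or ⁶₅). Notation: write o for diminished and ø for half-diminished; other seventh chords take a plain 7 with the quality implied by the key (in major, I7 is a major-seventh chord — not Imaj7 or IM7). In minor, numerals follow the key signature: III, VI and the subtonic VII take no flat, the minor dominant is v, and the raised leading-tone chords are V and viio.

The pitches F-Ab-Cb form a diminished triad rooted on F.
F is scale degree 2 in Eb minor, and a diminished triad on that degree is written iio.
With Cb in the bass the chord is in second inversion, so the figured bass is 64.

iio64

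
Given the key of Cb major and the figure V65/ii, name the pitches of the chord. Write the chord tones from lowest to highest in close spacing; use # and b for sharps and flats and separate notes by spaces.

C Eb Gb Ab

V65/ii is a secondary dominant — the dominant seventh of ii. ii in Cb major is Db, so the applied chord's root is Ab, a perfect fifth above.
Building a dominant seventh chord on Ab gives Ab-C-Eb-Gb.
With the 65 figure the chord is in first inversion; from the bass C upward in close position it reads C-Eb-Gb-Ab.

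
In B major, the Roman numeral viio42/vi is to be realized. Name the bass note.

E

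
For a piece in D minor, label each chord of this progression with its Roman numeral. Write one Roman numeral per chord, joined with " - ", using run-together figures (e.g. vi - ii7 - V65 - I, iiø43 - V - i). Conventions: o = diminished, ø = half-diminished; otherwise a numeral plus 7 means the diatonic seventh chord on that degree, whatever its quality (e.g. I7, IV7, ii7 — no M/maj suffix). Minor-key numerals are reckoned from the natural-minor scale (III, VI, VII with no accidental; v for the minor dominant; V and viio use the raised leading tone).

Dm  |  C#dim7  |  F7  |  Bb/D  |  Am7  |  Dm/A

i - viio7 - V7/VI - VI6 - v7 - i64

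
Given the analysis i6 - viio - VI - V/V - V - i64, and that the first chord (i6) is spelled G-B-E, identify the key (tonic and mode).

E minor

The anchor chord is a minor triad on E, labeled i6.
If E is scale degree 1 and the mode makes that degree carry a minor triad, the tonic is E and the mode is minor.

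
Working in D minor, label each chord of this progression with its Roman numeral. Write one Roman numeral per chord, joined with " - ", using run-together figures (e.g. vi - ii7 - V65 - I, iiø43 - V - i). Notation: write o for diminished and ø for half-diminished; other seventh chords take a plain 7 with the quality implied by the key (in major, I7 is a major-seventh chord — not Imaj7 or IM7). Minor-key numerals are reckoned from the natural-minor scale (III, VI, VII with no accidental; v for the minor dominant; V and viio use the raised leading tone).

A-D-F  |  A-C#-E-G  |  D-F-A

i64 - V7 - i

A-D-F has root D, degree 1 in D minor, so i64.
A-C#-E-G: dominant seventh chord on A = scale degree 5 → V7.
D-F-A: root D is the tonic; minor triad there is i.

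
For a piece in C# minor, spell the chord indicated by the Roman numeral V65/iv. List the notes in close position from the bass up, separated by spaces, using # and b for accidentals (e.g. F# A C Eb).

The slash means an applied dominant: we want the dominant of iv. In C# minor, iv is F# minor, and its dominant is built on C#.
Building a dominant seventh chord on C# gives C#-E#-G#-B.
The figured bass 65 indicates first inversion, placing the third (E#) in the bass: E#-G#-B-C#.

E# G# B C#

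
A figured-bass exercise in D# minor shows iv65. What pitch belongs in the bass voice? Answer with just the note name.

B

iv in D# minor has root G#; the chord is G#-B-D#-F#.
The figure 65 means first inversion — the third is in the bass.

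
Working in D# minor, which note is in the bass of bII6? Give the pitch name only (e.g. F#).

G#

bII in D# minor has root E; the chord is E-G#-B.
The figure 6 means first inversion — the third is in the bass.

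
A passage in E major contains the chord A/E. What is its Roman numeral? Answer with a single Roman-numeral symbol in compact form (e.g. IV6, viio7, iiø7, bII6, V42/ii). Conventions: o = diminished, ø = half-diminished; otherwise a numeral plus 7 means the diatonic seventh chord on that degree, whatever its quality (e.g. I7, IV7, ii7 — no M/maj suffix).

The pitches A-C#-E form a major triad rooted on A.
A is scale degree 4 in E major, and a major triad on that degree is written IV.
With E in the bass the chord is in second inversion, so the figured bass is 64.

IV64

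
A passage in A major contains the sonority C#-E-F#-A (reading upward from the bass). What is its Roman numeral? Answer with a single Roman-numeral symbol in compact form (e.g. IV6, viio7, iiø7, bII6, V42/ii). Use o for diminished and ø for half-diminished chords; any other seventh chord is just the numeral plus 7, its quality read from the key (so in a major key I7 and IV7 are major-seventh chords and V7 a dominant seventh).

vi43

Stacked in thirds the chord is F#-A-C#-E: a minor seventh chord on F#.
F# is scale degree 6 in A major, and a minor seventh chord on that degree is written vi7.
With C# in the bass the chord is in second inversion, so the figured bass is 43.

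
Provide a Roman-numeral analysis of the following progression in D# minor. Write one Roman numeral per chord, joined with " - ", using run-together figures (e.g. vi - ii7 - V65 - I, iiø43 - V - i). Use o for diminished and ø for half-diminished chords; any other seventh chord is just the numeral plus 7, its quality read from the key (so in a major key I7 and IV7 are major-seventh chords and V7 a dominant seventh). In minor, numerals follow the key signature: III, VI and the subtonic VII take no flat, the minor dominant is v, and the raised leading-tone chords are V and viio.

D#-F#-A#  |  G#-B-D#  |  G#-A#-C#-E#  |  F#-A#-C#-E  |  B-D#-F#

D#-F#-A# has root D#, degree 1 in D# minor, so i.
G#-B-D# has root G#, degree 4 in D# minor, so iv.
G#-A#-C#-E# has root A#, degree 5 in D# minor, so v42.
F#-A#-C#-E: chromatic; F# is V of VI, so V7/VI.
B-D#-F#: root B is the submediant; major triad there is VI.

i - iv - v42 - V7/VI - VI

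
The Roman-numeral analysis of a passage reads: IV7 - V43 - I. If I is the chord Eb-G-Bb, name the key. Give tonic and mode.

Eb major

The anchor chord is a major triad on Eb, labeled I.
If Eb is scale degree 1 and the mode makes that degree carry a major triad, the tonic is Eb and the mode is major.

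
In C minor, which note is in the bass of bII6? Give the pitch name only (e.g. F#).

F

bII in C minor has root Db; the chord is Db-F-Ab.
The figure 6 means first inversion — the third is in the bass.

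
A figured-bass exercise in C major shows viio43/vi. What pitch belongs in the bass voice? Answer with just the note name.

The applied chord viio43/vi is rooted on G#: G#-B-D-F.
The figure 43 means second inversion — the fifth is in the bass.

D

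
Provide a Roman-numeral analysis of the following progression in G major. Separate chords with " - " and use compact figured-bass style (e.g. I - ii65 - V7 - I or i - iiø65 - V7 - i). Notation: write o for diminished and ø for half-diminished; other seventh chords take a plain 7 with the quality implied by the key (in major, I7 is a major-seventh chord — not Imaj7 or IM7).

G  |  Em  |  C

I - vi - IV

G: root G is the tonic; major triad there is I.
Em: minor triad on E = scale degree 6 → vi.
C: root C is the subdominant; major triad there is IV.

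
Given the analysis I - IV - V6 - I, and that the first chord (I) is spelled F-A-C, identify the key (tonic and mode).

The anchor chord is a major triad on F, labeled I.
If F is scale degree 1 and the mode makes that degree carry a major triad, the tonic is F and the mode is major.

F major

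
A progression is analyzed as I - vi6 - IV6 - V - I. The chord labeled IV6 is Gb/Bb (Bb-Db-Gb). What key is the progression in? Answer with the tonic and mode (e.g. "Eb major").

The chord Gb/Bb is a major triad rooted on Gb; its label is IV6.
If Gb is scale degree 4 and the mode makes that degree carry a major triad, the tonic is Db and the mode is major.

Db major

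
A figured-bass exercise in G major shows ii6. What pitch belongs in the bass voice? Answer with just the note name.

C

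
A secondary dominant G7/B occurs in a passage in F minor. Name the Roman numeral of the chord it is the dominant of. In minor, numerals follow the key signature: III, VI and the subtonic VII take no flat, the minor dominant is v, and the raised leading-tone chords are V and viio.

V

The chord is a dominant seventh chord on G.
A dominant resolves down a perfect fifth: G → C. In F minor, C is scale degree 5, i.e. V.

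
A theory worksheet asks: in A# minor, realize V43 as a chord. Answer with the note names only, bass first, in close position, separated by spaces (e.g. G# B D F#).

In A# minor, scale degree 5 is E#. The dominant is major (leading tone raised), so V is a dominant seventh chord.
That chord is spelled E#-G##-B#-D#.
The figured bass 43 indicates second inversion, placing the fifth (B#) in the bass: B#-D#-E#-G##.

B# D# E# G##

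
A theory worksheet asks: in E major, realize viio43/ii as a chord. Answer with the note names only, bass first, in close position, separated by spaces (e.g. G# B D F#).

B D E# G#

viio43/ii is a secondary leading-tone chord. The target ii is F# in E major; the applied chord is rooted a semitone below, on E#.
Building a fully diminished seventh chord on E# gives E#-G#-B-D.
The figured bass 43 indicates second inversion, placing the fifth (B) in the bass: B-D-E#-G#.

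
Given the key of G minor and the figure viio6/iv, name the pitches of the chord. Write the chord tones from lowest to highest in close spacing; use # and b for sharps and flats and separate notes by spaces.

The slash marks an applied leading-tone chord: viio of iv. In G minor, iv is C, so the leading tone to it is B, a half step below.
Building a diminished triad on B gives B-D-F.
The figured bass 6 indicates first inversion, placing the third (D) in the bass: D-F-B.

D F B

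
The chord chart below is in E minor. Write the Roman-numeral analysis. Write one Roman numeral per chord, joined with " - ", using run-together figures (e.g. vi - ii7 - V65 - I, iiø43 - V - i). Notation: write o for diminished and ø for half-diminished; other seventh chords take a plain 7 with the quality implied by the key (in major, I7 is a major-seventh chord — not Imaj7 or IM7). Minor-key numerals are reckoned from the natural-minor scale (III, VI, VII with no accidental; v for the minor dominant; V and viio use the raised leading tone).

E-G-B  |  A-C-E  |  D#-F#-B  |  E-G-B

E-G-B has root E, degree 1 in E minor, so i.
A-C-E: minor triad on A = scale degree 4 → iv.
D#-F#-B: major triad on B = scale degree 5 → V6.
E-G-B has root E, degree 1 in E minor, so i.

i - iv - V6 - i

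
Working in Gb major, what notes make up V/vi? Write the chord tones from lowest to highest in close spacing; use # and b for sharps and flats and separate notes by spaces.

The slash means an applied dominant: we want the dominant of vi. In Gb major, vi is Eb minor, and its dominant is built on Bb.
Building a major triad on Bb gives Bb-D-F.

Bb D F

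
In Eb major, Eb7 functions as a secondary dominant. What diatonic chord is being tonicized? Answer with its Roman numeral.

IV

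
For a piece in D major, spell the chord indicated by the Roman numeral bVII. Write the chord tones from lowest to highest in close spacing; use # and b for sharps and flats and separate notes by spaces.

Scale degree 7 in D major is C#; lowering it a half step gives C. bVII is a major triad on the lowered seventh degree (the subtonic), borrowed from the parallel minor.
So the chord is C-E-G, a major triad.

C E G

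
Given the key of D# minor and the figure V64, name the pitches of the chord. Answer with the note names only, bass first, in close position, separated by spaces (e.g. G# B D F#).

E# A# C##

In D# minor, the dominant is A#. The dominant is major (leading tone raised), so V is a major triad.
Stacking thirds from A# gives A#-C##-E#.
The figured bass 64 indicates second inversion, placing the fifth (E#) in the bass: E#-A#-C##.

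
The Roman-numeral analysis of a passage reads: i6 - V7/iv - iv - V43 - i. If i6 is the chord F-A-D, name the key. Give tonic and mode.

D minor

The anchor chord is a minor triad on D, labeled i6.
If D is scale degree 1 and the mode makes that degree carry a minor triad, the tonic is D and the mode is minor.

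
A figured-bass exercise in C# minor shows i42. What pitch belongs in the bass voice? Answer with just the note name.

i in C# minor has root C#; the chord is C#-E-G#-B.
The figure 42 means third inversion — the seventh is in the bass.

B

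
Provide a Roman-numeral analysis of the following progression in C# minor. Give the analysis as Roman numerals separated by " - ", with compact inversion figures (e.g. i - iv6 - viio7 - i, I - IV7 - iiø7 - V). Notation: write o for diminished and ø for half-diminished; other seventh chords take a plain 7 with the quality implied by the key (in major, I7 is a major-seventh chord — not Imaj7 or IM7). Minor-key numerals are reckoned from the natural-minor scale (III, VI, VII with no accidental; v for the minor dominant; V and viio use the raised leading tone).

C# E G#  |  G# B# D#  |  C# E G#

C#-E-G# has root C#, degree 1 in C# minor, so i.
G#-B#-D#: root G# is the dominant; major triad there is V.
C#-E-G#: root C# is the tonic; minor triad there is i.

i - V - i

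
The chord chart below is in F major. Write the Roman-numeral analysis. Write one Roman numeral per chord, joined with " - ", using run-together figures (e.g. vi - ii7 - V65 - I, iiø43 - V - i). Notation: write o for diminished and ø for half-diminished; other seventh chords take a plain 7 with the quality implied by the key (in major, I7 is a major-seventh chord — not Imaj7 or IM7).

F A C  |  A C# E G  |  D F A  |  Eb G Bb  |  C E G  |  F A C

F-A-C: root F is the tonic; major triad there is I.
A-C#-E-G is the secondary dominant of vi (dominant seventh chord on A): V7/vi.
D-F-A has root D, degree 6 in F major, so vi.
Eb-G-Bb: major triad on Eb — chromatic; bVII (borrowed from the parallel minor).
C-E-G: major triad on C = scale degree 5 → V.
F-A-C: root F is the tonic; major triad there is I.

I - V7/vi - vi - bVII - V - I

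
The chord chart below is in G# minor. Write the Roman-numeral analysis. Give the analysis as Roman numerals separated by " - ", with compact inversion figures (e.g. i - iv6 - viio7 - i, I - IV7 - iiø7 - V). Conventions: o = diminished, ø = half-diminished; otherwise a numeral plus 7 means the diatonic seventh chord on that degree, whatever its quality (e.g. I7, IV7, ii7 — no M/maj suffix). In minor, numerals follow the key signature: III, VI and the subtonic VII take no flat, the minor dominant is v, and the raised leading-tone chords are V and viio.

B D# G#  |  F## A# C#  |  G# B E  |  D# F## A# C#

B-D#-G# has root G#, degree 1 in G# minor, so i6.
F##-A#-C# has root F##, degree 7 in G# minor, so viio.
G#-B-E: major triad on E = scale degree 6 → VI6.
D#-F##-A#-C#: root D# is the dominant; dominant seventh chord there is V7.

i6 - viio - VI6 - V7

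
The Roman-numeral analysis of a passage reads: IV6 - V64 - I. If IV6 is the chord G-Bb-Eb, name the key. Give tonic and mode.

IV6 is given as G-Bb-Eb — a major triad with root Eb.
IV6 on Eb implies Eb is the subdominant; that puts the tonic at Bb, and the uppercase numeral fits major mode.

Bb major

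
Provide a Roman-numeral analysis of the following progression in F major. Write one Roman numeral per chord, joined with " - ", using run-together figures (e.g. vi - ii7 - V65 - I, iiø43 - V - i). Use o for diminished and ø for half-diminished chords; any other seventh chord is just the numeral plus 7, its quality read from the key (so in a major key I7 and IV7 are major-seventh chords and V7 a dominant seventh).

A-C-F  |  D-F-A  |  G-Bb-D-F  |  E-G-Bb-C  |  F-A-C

I6 - vi - ii7 - V65 - I

A-C-F has root F, degree 1 in F major, so I6.
D-F-A: minor triad on D = scale degree 6 → vi.
G-Bb-D-F has root G, degree 2 in F major, so ii7.
E-G-Bb-C has root C, degree 5 in F major, so V65.
F-A-C has root F, degree 1 in F major, so I.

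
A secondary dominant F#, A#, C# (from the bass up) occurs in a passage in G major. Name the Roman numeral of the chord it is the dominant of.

The chord is a major triad on F#.
A dominant resolves down a perfect fifth: F# → B. In G major, B is scale degree 3, i.e. iii.

iii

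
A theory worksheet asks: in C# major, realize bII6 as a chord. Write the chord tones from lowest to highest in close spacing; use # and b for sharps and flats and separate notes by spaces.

Scale degree 2 in C# major is D#; lowering it a half step gives D. bII6 is the Neapolitan sixth — a major triad on the lowered second degree, here in its customary first inversion.
So the chord is D-F#-A.
The figured bass 6 indicates first inversion, placing the third (F#) in the bass: F#-A-D.

F# A D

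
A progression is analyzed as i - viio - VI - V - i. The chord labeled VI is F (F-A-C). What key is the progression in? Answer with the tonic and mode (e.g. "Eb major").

A minor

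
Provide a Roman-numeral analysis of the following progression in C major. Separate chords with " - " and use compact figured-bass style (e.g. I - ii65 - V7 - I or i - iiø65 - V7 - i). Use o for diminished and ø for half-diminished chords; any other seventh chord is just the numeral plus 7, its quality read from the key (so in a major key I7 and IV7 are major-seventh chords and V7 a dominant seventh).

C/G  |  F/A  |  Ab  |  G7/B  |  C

I64 - IV6 - bVI - V65 - I

C/G has root C, degree 1 in C major, so I64.
F/A: root F is the subdominant; major triad there is IV6.
Ab: Ab with this quality isn't in the key; it's bVI, borrowed from the parallel minor.
G7/B has root G, degree 5 in C major, so V65.
C: root C is the tonic; major triad there is I.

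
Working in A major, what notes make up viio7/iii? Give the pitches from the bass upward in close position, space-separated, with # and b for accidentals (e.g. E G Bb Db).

viio7/iii is a secondary leading-tone chord. The target iii is C# in A major; the applied chord is rooted a semitone below, on B#.
Building a fully diminished seventh chord on B# gives B#-D#-F#-A.

B# D# F# A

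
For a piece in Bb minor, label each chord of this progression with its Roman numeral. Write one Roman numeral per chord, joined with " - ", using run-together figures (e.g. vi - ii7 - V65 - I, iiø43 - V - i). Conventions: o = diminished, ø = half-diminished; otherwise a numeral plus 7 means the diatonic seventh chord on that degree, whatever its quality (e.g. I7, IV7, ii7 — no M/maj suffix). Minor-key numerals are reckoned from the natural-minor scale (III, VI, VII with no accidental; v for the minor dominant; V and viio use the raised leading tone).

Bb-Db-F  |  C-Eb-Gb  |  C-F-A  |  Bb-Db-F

Bb-Db-F: minor triad on Bb = scale degree 1 → i.
C-Eb-Gb has root C, degree 2 in Bb minor, so iio.
C-F-A: major triad on F = scale degree 5 → V64.
Bb-Db-F: root Bb is the tonic; minor triad there is i.

i - iio - V64 - i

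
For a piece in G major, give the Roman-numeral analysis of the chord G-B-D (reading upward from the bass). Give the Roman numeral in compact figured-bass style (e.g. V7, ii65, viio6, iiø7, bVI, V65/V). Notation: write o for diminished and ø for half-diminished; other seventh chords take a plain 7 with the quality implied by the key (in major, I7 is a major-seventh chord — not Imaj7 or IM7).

I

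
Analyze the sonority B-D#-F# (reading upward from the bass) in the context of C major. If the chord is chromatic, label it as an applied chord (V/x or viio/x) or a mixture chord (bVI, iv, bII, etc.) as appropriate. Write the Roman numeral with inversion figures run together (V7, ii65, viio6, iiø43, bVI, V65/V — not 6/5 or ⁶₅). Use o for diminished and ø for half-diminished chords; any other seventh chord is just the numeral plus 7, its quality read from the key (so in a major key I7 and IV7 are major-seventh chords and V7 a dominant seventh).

V/iii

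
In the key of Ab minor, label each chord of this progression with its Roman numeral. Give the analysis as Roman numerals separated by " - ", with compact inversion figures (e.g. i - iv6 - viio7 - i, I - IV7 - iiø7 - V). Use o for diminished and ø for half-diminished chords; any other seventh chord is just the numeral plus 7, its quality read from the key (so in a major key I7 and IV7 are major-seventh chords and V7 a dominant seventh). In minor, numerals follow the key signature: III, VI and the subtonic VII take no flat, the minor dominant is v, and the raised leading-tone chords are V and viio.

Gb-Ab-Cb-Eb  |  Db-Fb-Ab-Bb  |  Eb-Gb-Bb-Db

i42 - iiø65 - v7

Gb-Ab-Cb-Eb: minor seventh chord on Ab = scale degree 1 → i42.
Db-Fb-Ab-Bb: root Bb is the supertonic; half-diminished seventh chord there is iiø65.
Eb-Gb-Bb-Db has root Eb, degree 5 in Ab minor, so v7.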